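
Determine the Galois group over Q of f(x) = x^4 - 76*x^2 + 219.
Gal(K/Q) = V_4 (Klein four-group, Z/2Z × Z/2Z)

f factors as (x^2 - 3)(x^2 - 73), so the splitting field is K = Q(sqrt(3), sqrt(73)). The elements 3, 73, 219 are all non-squares in Q, so sqrt(3) and sqrt(73) generate independent quadratic extensions. Thus [K:Q] = 4 and Gal(K/Q) is generated by the two order-2 automorphisms sqrt(3) ↦ -sqrt(3) and sqrt(73) ↦ -sqrt(73), giving V_4.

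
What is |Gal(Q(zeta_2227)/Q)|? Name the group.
|Gal(Q(zeta_2227)/Q)| = phi(2227) = 2080; group ≅ (Z/2227Z)^* ≅ Z/16Z × Z/130Z

The n-th cyclotomic polynomial Φ_2227(x) is the minimal polynomial of zeta_2227 over Q and has degree phi(2227) = 2080. So Q(zeta_2227) is a degree-2080 Galois extension with Galois group (Z/2227Z)^*. By CRT, (Z/2227Z)^* ≅ (Z/17Z)^* × (Z/131Z)^*. Each prime-power unit group is (Z/17Z)^* ≅ Z/16Z; (Z/131Z)^* ≅ Z/130Z. Hence Gal(Q(zeta_2227)/Q) ≅ Z/16Z × Z/130Z.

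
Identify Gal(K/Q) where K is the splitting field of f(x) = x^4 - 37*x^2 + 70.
Gal(K/Q) = V_4 (Klein four-group, Z/2Z × Z/2Z)

f factors as (x^2 - 2)(x^2 - 35), so the splitting field is K = Q(sqrt(2), sqrt(35)). The elements 2, 35, 70 are all non-squares in Q, so sqrt(2) and sqrt(35) generate independent quadratic extensions. Thus [K:Q] = 4 and Gal(K/Q) is generated by the two order-2 automorphisms sqrt(2) ↦ -sqrt(2) and sqrt(35) ↦ -sqrt(35), giving V_4.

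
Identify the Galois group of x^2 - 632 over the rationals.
Gal(K/Q) = Z/2Z (cyclic of order 2)

x^2 - 632 is irreducible over Q since 632 is not a rational square. The splitting field Q(sqrt(632)) has degree 2 over Q, and its unique nontrivial automorphism is sqrt(632) ↦ -sqrt(632). Hence Gal(Q(sqrt(632))/Q) = Z/2Z.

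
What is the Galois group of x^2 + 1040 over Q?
Gal(K/Q) = Z/2Z (cyclic of order 2)

x^2 + 1040 is irreducible over Q since -1040 is not a rational square. The splitting field Q(sqrt(-1040)) has degree 2 over Q, and its unique nontrivial automorphism is sqrt(-1040) ↦ -sqrt(-1040). Hence Gal(Q(sqrt(-1040))/Q) = Z/2Z.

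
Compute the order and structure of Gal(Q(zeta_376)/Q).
|Gal(Q(zeta_376)/Q)| = phi(376) = 184; group ≅ (Z/376Z)^* ≅ Z/2Z × Z/2Z × Z/46Z

The n-th cyclotomic polynomial Φ_376(x) is the minimal polynomial of zeta_376 over Q and has degree phi(376) = 184. So Q(zeta_376) is a degree-184 Galois extension with Galois group (Z/376Z)^*. By CRT, (Z/376Z)^* ≅ (Z/8Z)^* × (Z/47Z)^*. Each prime-power unit group is (Z/8Z)^* ≅ Z/2Z × Z/2Z; (Z/47Z)^* ≅ Z/46Z. Hence Gal(Q(zeta_376)/Q) ≅ Z/2Z × Z/2Z × Z/46Z.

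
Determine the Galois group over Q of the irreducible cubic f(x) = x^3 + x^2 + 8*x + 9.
Gal(K/Q) = S_3 (symmetric group of order 6)

Compute the discriminant of x^3 + (1)*x^2 + (8)*x + (9): Δ = -2911. Since Δ is not a rational square, the Galois group is not contained in A_3; it must be the full S_3 (irreducibility of the cubic rules out anything smaller).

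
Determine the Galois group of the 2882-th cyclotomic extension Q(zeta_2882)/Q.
|Gal(Q(zeta_2882)/Q)| = phi(2882) = 1300; group ≅ (Z/2882Z)^* ≅ Z/10Z × Z/130Z

The n-th cyclotomic polynomial Φ_2882(x) is the minimal polynomial of zeta_2882 over Q and has degree phi(2882) = 1300. So Q(zeta_2882) is a degree-1300 Galois extension with Galois group (Z/2882Z)^*. By CRT, (Z/2882Z)^* ≅ (Z/2Z)^* × (Z/11Z)^* × (Z/131Z)^*. Each prime-power unit group is (Z/2Z)^* ≅ trivial group (order 1); (Z/11Z)^* ≅ Z/10Z; (Z/131Z)^* ≅ Z/130Z. Hence Gal(Q(zeta_2882)/Q) ≅ Z/10Z × Z/130Z.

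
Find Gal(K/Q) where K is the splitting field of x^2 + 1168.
Gal(K/Q) = Z/2Z (cyclic of order 2)

x^2 + 1168 is irreducible over Q since -1168 is not a rational square. The splitting field Q(sqrt(-1168)) has degree 2 over Q, and its unique nontrivial automorphism is sqrt(-1168) ↦ -sqrt(-1168). Hence Gal(Q(sqrt(-1168))/Q) = Z/2Z.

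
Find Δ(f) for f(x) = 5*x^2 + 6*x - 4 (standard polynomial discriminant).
Δ = 116

For a quadratic a x^2 + b x + c the discriminant is Δ = b^2 - 4ac = (6)^2 - 4*(5)*(-4) = 36 - (-80) = 116.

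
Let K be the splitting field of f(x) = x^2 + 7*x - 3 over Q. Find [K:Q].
[K:Q] = 2

The discriminant of x^2 + (7)*x + (-3) is b^2 - 4c = 49 - (-12) = 61. Since 61 is not a perfect square in Q, the polynomial is irreducible over Q. Its two roots generate a degree-2 extension, so [K:Q] = 2.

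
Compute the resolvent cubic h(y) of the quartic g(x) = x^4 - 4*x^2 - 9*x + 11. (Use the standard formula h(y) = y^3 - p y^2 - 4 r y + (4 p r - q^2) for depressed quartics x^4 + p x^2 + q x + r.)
h(y) = y^3 + 4*y^2 - 44*y - 257

Identify coefficients: p = -4, q = -9, r = 11.
Plug into h(y) = y^3 - p y^2 - 4 r y + (4 p r - q^2):
  h(y) = y^3 - (-4) y^2 - 4*(11) y + (4*(-4)*(11) - (-9)^2)
       = y^3 + (4) y^2 + (-44) y + (-257).
Simplifying: h(y) = y^3 + 4*y^2 - 44*y - 257.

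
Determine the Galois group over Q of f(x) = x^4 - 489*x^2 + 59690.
Gal(K/Q) = V_4 (Klein four-group, Z/2Z × Z/2Z)

f factors as (x^2 - 235)(x^2 - 254), so the splitting field is K = Q(sqrt(235), sqrt(254)). The elements 235, 254, 59690 are all non-squares in Q, so sqrt(235) and sqrt(254) generate independent quadratic extensions. Thus [K:Q] = 4 and Gal(K/Q) is generated by the two order-2 automorphisms sqrt(235) ↦ -sqrt(235) and sqrt(254) ↦ -sqrt(254), giving V_4.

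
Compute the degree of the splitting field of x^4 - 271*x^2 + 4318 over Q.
[K:Q] = 4

f factors as (x^2 - 17)(x^2 - 254); the splitting field is K = Q(sqrt(17), sqrt(254)). Since 17, 254, and 4318 are all non-squares in Q, the three subfields Q(sqrt(17)), Q(sqrt(254)), Q(sqrt(4318)) are distinct degree-2 extensions, so [K:Q] = 4 (Klein four Galois group).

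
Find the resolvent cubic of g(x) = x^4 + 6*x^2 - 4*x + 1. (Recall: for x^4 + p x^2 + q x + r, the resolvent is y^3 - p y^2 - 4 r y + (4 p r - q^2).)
h(y) = y^3 - 6*y^2 - 4*y + 8

Identify coefficients: p = 6, q = -4, r = 1.
Plug into h(y) = y^3 - p y^2 - 4 r y + (4 p r - q^2):
  h(y) = y^3 - (6) y^2 - 4*(1) y + (4*(6)*(1) - (-4)^2)
       = y^3 + (-6) y^2 + (-4) y + (8).
Simplifying: h(y) = y^3 - 6*y^2 - 4*y + 8.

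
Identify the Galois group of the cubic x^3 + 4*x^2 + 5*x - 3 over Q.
Gal(K/Q) = S_3 (symmetric group of order 6)

Compute the discriminant of x^3 + (4)*x^2 + (5)*x + (-3): Δ = -655. Since Δ is not a rational square, the Galois group is not contained in A_3; it must be the full S_3 (irreducibility of the cubic rules out anything smaller).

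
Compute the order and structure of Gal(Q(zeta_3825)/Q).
|Gal(Q(zeta_3825)/Q)| = phi(3825) = 1920; group ≅ (Z/3825Z)^* ≅ Z/6Z × Z/16Z × Z/20Z

The n-th cyclotomic polynomial Φ_3825(x) is the minimal polynomial of zeta_3825 over Q and has degree phi(3825) = 1920. So Q(zeta_3825) is a degree-1920 Galois extension with Galois group (Z/3825Z)^*. By CRT, (Z/3825Z)^* ≅ (Z/9Z)^* × (Z/25Z)^* × (Z/17Z)^*. Each prime-power unit group is (Z/9Z)^* ≅ Z/6Z; (Z/25Z)^* ≅ Z/20Z; (Z/17Z)^* ≅ Z/16Z. Hence Gal(Q(zeta_3825)/Q) ≅ Z/6Z × Z/16Z × Z/20Z.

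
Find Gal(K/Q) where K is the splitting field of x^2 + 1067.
Gal(K/Q) = Z/2Z (cyclic of order 2)

x^2 + 1067 is irreducible over Q since -1067 is not a rational square. The splitting field Q(sqrt(-1067)) has degree 2 over Q, and its unique nontrivial automorphism is sqrt(-1067) ↦ -sqrt(-1067). Hence Gal(Q(sqrt(-1067))/Q) = Z/2Z.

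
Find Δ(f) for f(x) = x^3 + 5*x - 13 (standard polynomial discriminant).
Δ = -5063

For a depressed cubic x^3 + p x + q the discriminant is Δ = -4 p^3 - 27 q^2 = -4*(5)^3 - 27*(-13)^2 = -500 - 4563 = -5063.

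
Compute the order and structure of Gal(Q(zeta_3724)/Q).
|Gal(Q(zeta_3724)/Q)| = phi(3724) = 1512; group ≅ (Z/3724Z)^* ≅ Z/2Z × Z/18Z × Z/42Z

The n-th cyclotomic polynomial Φ_3724(x) is the minimal polynomial of zeta_3724 over Q and has degree phi(3724) = 1512. So Q(zeta_3724) is a degree-1512 Galois extension with Galois group (Z/3724Z)^*. By CRT, (Z/3724Z)^* ≅ (Z/4Z)^* × (Z/49Z)^* × (Z/19Z)^*. Each prime-power unit group is (Z/4Z)^* ≅ Z/2Z; (Z/49Z)^* ≅ Z/42Z; (Z/19Z)^* ≅ Z/18Z. Hence Gal(Q(zeta_3724)/Q) ≅ Z/2Z × Z/18Z × Z/42Z.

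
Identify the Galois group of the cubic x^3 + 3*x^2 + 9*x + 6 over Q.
Gal(K/Q) = S_3 (symmetric group of order 6)

Compute the discriminant of x^3 + (3)*x^2 + (9)*x + (6): Δ = -891. Since Δ is not a rational square, the Galois group is not contained in A_3; it must be the full S_3 (irreducibility of the cubic rules out anything smaller).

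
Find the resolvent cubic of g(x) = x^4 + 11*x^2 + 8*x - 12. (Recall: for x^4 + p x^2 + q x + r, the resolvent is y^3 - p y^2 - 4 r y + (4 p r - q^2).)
h(y) = y^3 - 11*y^2 + 48*y - 592

Identify coefficients: p = 11, q = 8, r = -12.
Plug into h(y) = y^3 - p y^2 - 4 r y + (4 p r - q^2):
  h(y) = y^3 - (11) y^2 - 4*(-12) y + (4*(11)*(-12) - (8)^2)
       = y^3 + (-11) y^2 + (48) y + (-592).
Simplifying: h(y) = y^3 - 11*y^2 + 48*y - 592.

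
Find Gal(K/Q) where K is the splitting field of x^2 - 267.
Gal(K/Q) = Z/2Z (cyclic of order 2)

x^2 - 267 is irreducible over Q since 267 is not a rational square. The splitting field Q(sqrt(267)) has degree 2 over Q, and its unique nontrivial automorphism is sqrt(267) ↦ -sqrt(267). Hence Gal(Q(sqrt(267))/Q) = Z/2Z.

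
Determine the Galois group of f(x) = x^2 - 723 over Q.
Gal(K/Q) = Z/2Z (cyclic of order 2)

x^2 - 723 is irreducible over Q since 723 is not a rational square. The splitting field Q(sqrt(723)) has degree 2 over Q, and its unique nontrivial automorphism is sqrt(723) ↦ -sqrt(723). Hence Gal(Q(sqrt(723))/Q) = Z/2Z.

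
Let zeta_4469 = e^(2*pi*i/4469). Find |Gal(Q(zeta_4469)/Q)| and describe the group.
|Gal(Q(zeta_4469)/Q)| = phi(4469) = 4320; group ≅ (Z/4469Z)^* ≅ Z/40Z × Z/108Z

The n-th cyclotomic polynomial Φ_4469(x) is the minimal polynomial of zeta_4469 over Q and has degree phi(4469) = 4320. So Q(zeta_4469) is a degree-4320 Galois extension with Galois group (Z/4469Z)^*. By CRT, (Z/4469Z)^* ≅ (Z/41Z)^* × (Z/109Z)^*. Each prime-power unit group is (Z/41Z)^* ≅ Z/40Z; (Z/109Z)^* ≅ Z/108Z. Hence Gal(Q(zeta_4469)/Q) ≅ Z/40Z × Z/108Z.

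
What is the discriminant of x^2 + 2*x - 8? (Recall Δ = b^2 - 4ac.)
Δ = 36

For a quadratic a x^2 + b x + c the discriminant is Δ = b^2 - 4ac = (2)^2 - 4*(1)*(-8) = 4 - (-32) = 36.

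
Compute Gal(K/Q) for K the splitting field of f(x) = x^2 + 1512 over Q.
Gal(K/Q) = Z/2Z (cyclic of order 2)

x^2 + 1512 is irreducible over Q since -1512 is not a rational square. The splitting field Q(sqrt(-1512)) has degree 2 over Q, and its unique nontrivial automorphism is sqrt(-1512) ↦ -sqrt(-1512). Hence Gal(Q(sqrt(-1512))/Q) = Z/2Z.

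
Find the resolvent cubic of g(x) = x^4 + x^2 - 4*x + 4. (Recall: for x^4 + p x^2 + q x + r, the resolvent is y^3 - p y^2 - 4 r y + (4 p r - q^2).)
h(y) = y^3 - y^2 - 16*y

Identify coefficients: p = 1, q = -4, r = 4.
Plug into h(y) = y^3 - p y^2 - 4 r y + (4 p r - q^2):
  h(y) = y^3 - (1) y^2 - 4*(4) y + (4*(1)*(4) - (-4)^2)
       = y^3 + (-1) y^2 + (-16) y + (0).
Simplifying: h(y) = y^3 - y^2 - 16*y.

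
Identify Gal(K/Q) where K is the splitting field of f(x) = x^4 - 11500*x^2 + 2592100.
Gal(K/Q) = Z/2Z (cyclic of order 2)

f factors as (x^2 - 11270)(x^2 - 230), so the splitting field is K = Q(sqrt(11270), sqrt(230)). The squarefree part of 11270 is 230 and the squarefree part of 230 is also 230, so sqrt(11270) and sqrt(230) are both rational multiples of sqrt(230). Hence Q(sqrt(11270)) = Q(sqrt(230)) = Q(sqrt(230)), and the splitting field collapses to a single degree-2 extension with Galois group Z/2Z.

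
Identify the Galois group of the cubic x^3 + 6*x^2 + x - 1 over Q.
Gal(K/Q) = S_3 (symmetric group of order 6)

Compute the discriminant of x^3 + (6)*x^2 + (1)*x + (-1): Δ = 761. Since Δ is not a rational square, the Galois group is not contained in A_3; it must be the full S_3 (irreducibility of the cubic rules out anything smaller).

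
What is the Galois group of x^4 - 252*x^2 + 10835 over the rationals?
Gal(K/Q) = V_4 (Klein four-group, Z/2Z × Z/2Z)

f factors as (x^2 - 55)(x^2 - 197), so the splitting field is K = Q(sqrt(55), sqrt(197)). The elements 55, 197, 10835 are all non-squares in Q, so sqrt(55) and sqrt(197) generate independent quadratic extensions. Thus [K:Q] = 4 and Gal(K/Q) is generated by the two order-2 automorphisms sqrt(55) ↦ -sqrt(55) and sqrt(197) ↦ -sqrt(197), giving V_4.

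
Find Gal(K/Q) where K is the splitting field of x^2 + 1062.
Gal(K/Q) = Z/2Z (cyclic of order 2)

x^2 + 1062 is irreducible over Q since -1062 is not a rational square. The splitting field Q(sqrt(-1062)) has degree 2 over Q, and its unique nontrivial automorphism is sqrt(-1062) ↦ -sqrt(-1062). Hence Gal(Q(sqrt(-1062))/Q) = Z/2Z.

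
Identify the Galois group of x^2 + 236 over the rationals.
Gal(K/Q) = Z/2Z (cyclic of order 2)

x^2 + 236 is irreducible over Q since -236 is not a rational square. The splitting field Q(sqrt(-236)) has degree 2 over Q, and its unique nontrivial automorphism is sqrt(-236) ↦ -sqrt(-236). Hence Gal(Q(sqrt(-236))/Q) = Z/2Z.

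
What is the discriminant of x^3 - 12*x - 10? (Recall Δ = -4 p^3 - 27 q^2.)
Δ = 4212

For a depressed cubic x^3 + p x + q the discriminant is Δ = -4 p^3 - 27 q^2 = -4*(-12)^3 - 27*(-10)^2 = 6912 - 2700 = 4212.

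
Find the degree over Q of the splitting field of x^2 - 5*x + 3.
[K:Q] = 2

The discriminant of x^2 + (-5)*x + (3) is b^2 - 4c = 25 - (12) = 13. Since 13 is not a perfect square in Q, the polynomial is irreducible over Q. Its two roots generate a degree-2 extension, so [K:Q] = 2.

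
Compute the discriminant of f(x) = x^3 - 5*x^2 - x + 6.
Δ = 2597

For x^3 + a x^2 + b x + c the discriminant is Δ = 18 a b c - 4 a^3 c + a^2 b^2 - 4 b^3 - 27 c^2.
Plug a = -5, b = -1, c = 6:
  18*(-5)*(-1)*(6) - 4*(-5)^3*(6) + (-5)^2*(-1)^2 - 4*(-1)^3 - 27*(6)^2
  = 540 + (3000) + 25 + (4) + (-972)
  = 2597.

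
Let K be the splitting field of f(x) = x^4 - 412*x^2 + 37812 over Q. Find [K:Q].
[K:Q] = 4

f factors as (x^2 - 274)(x^2 - 138); the splitting field is K = Q(sqrt(274), sqrt(138)). Since 274, 138, and 37812 are all non-squares in Q, the three subfields Q(sqrt(274)), Q(sqrt(138)), Q(sqrt(37812)) are distinct degree-2 extensions, so [K:Q] = 4 (Klein four Galois group).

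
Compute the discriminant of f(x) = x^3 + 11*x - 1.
Δ = -5351

For a depressed cubic x^3 + p x + q the discriminant is Δ = -4 p^3 - 27 q^2 = -4*(11)^3 - 27*(-1)^2 = -5324 - 27 = -5351.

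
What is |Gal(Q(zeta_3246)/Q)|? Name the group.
|Gal(Q(zeta_3246)/Q)| = phi(3246) = 1080; group ≅ (Z/3246Z)^* ≅ Z/2Z × Z/540Z

The n-th cyclotomic polynomial Φ_3246(x) is the minimal polynomial of zeta_3246 over Q and has degree phi(3246) = 1080. So Q(zeta_3246) is a degree-1080 Galois extension with Galois group (Z/3246Z)^*. By CRT, (Z/3246Z)^* ≅ (Z/2Z)^* × (Z/3Z)^* × (Z/541Z)^*. Each prime-power unit group is (Z/2Z)^* ≅ trivial group (order 1); (Z/3Z)^* ≅ Z/2Z; (Z/541Z)^* ≅ Z/540Z. Hence Gal(Q(zeta_3246)/Q) ≅ Z/2Z × Z/540Z.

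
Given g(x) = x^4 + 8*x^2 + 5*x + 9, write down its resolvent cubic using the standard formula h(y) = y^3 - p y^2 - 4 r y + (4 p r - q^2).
h(y) = y^3 - 8*y^2 - 36*y + 263

Identify coefficients: p = 8, q = 5, r = 9.
Plug into h(y) = y^3 - p y^2 - 4 r y + (4 p r - q^2):
  h(y) = y^3 - (8) y^2 - 4*(9) y + (4*(8)*(9) - (5)^2)
       = y^3 + (-8) y^2 + (-36) y + (263).
Simplifying: h(y) = y^3 - 8*y^2 - 36*y + 263.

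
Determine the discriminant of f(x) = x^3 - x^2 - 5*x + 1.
Δ = 592

For x^3 + a x^2 + b x + c the discriminant is Δ = 18 a b c - 4 a^3 c + a^2 b^2 - 4 b^3 - 27 c^2.
Plug a = -1, b = -5, c = 1:
  18*(-1)*(-5)*(1) - 4*(-1)^3*(1) + (-1)^2*(-5)^2 - 4*(-5)^3 - 27*(1)^2
  = 90 + (4) + 25 + (500) + (-27)
  = 592.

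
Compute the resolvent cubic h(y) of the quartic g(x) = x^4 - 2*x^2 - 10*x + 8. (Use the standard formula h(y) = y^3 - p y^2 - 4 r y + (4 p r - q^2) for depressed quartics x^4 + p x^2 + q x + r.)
h(y) = y^3 + 2*y^2 - 32*y - 164

Identify coefficients: p = -2, q = -10, r = 8.
Plug into h(y) = y^3 - p y^2 - 4 r y + (4 p r - q^2):
  h(y) = y^3 - (-2) y^2 - 4*(8) y + (4*(-2)*(8) - (-10)^2)
       = y^3 + (2) y^2 + (-32) y + (-164).
Simplifying: h(y) = y^3 + 2*y^2 - 32*y - 164.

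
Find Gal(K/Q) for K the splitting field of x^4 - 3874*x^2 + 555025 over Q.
Gal(K/Q) = Z/2Z (cyclic of order 2)

f factors as (x^2 - 149)(x^2 - 3725), so the splitting field is K = Q(sqrt(149), sqrt(3725)). The squarefree part of 149 is 149 and the squarefree part of 3725 is also 149, so sqrt(149) and sqrt(3725) are both rational multiples of sqrt(149). Hence Q(sqrt(149)) = Q(sqrt(3725)) = Q(sqrt(149)), and the splitting field collapses to a single degree-2 extension with Galois group Z/2Z.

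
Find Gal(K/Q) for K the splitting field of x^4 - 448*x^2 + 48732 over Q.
Gal(K/Q) = V_4 (Klein four-group, Z/2Z × Z/2Z)

f factors as (x^2 - 186)(x^2 - 262), so the splitting field is K = Q(sqrt(186), sqrt(262)). The elements 186, 262, 48732 are all non-squares in Q, so sqrt(186) and sqrt(262) generate independent quadratic extensions. Thus [K:Q] = 4 and Gal(K/Q) is generated by the two order-2 automorphisms sqrt(186) ↦ -sqrt(186) and sqrt(262) ↦ -sqrt(262), giving V_4.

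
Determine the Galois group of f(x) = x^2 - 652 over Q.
Gal(K/Q) = Z/2Z (cyclic of order 2)

x^2 - 652 is irreducible over Q since 652 is not a rational square. The splitting field Q(sqrt(652)) has degree 2 over Q, and its unique nontrivial automorphism is sqrt(652) ↦ -sqrt(652). Hence Gal(Q(sqrt(652))/Q) = Z/2Z.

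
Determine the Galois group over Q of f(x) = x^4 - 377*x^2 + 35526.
Gal(K/Q) = V_4 (Klein four-group, Z/2Z × Z/2Z)

f factors as (x^2 - 186)(x^2 - 191), so the splitting field is K = Q(sqrt(186), sqrt(191)). The elements 186, 191, 35526 are all non-squares in Q, so sqrt(186) and sqrt(191) generate independent quadratic extensions. Thus [K:Q] = 4 and Gal(K/Q) is generated by the two order-2 automorphisms sqrt(186) ↦ -sqrt(186) and sqrt(191) ↦ -sqrt(191), giving V_4.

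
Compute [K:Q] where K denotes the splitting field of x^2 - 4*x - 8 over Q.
[K:Q] = 2

The discriminant of x^2 + (-4)*x + (-8) is b^2 - 4c = 16 - (-32) = 48. Since 48 is not a perfect square in Q, the polynomial is irreducible over Q. Its two roots generate a degree-2 extension, so [K:Q] = 2.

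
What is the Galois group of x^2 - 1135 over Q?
Gal(K/Q) = Z/2Z (cyclic of order 2)

x^2 - 1135 is irreducible over Q since 1135 is not a rational square. The splitting field Q(sqrt(1135)) has degree 2 over Q, and its unique nontrivial automorphism is sqrt(1135) ↦ -sqrt(1135). Hence Gal(Q(sqrt(1135))/Q) = Z/2Z.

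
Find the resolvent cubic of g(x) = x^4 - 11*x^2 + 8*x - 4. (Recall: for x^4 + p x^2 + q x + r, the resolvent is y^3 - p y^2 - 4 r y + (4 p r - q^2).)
h(y) = y^3 + 11*y^2 + 16*y + 112

Identify coefficients: p = -11, q = 8, r = -4.
Plug into h(y) = y^3 - p y^2 - 4 r y + (4 p r - q^2):
  h(y) = y^3 - (-11) y^2 - 4*(-4) y + (4*(-11)*(-4) - (8)^2)
       = y^3 + (11) y^2 + (16) y + (112).
Simplifying: h(y) = y^3 + 11*y^2 + 16*y + 112.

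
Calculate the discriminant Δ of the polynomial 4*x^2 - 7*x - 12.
Δ = 241

For a quadratic a x^2 + b x + c the discriminant is Δ = b^2 - 4ac = (-7)^2 - 4*(4)*(-12) = 49 - (-192) = 241.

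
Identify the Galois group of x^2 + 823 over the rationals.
Gal(K/Q) = Z/2Z (cyclic of order 2)

x^2 + 823 is irreducible over Q since -823 is not a rational square. The splitting field Q(sqrt(-823)) has degree 2 over Q, and its unique nontrivial automorphism is sqrt(-823) ↦ -sqrt(-823). Hence Gal(Q(sqrt(-823))/Q) = Z/2Z.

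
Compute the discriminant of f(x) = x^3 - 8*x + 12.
Δ = -1840

For a depressed cubic x^3 + p x + q the discriminant is Δ = -4 p^3 - 27 q^2 = -4*(-8)^3 - 27*(12)^2 = 2048 - 3888 = -1840.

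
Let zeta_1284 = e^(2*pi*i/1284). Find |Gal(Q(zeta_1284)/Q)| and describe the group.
|Gal(Q(zeta_1284)/Q)| = phi(1284) = 424; group ≅ (Z/1284Z)^* ≅ Z/2Z × Z/2Z × Z/106Z

The n-th cyclotomic polynomial Φ_1284(x) is the minimal polynomial of zeta_1284 over Q and has degree phi(1284) = 424. So Q(zeta_1284) is a degree-424 Galois extension with Galois group (Z/1284Z)^*. By CRT, (Z/1284Z)^* ≅ (Z/4Z)^* × (Z/3Z)^* × (Z/107Z)^*. Each prime-power unit group is (Z/4Z)^* ≅ Z/2Z; (Z/3Z)^* ≅ Z/2Z; (Z/107Z)^* ≅ Z/106Z. Hence Gal(Q(zeta_1284)/Q) ≅ Z/2Z × Z/2Z × Z/106Z.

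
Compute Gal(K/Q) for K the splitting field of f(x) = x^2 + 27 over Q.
Gal(K/Q) = Z/2Z (cyclic of order 2)

x^2 + 27 is irreducible over Q since -27 is not a rational square. The splitting field Q(sqrt(-27)) has degree 2 over Q, and its unique nontrivial automorphism is sqrt(-27) ↦ -sqrt(-27). Hence Gal(Q(sqrt(-27))/Q) = Z/2Z.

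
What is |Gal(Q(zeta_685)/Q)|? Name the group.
|Gal(Q(zeta_685)/Q)| = phi(685) = 544; group ≅ (Z/685Z)^* ≅ Z/4Z × Z/136Z

The n-th cyclotomic polynomial Φ_685(x) is the minimal polynomial of zeta_685 over Q and has degree phi(685) = 544. So Q(zeta_685) is a degree-544 Galois extension with Galois group (Z/685Z)^*. By CRT, (Z/685Z)^* ≅ (Z/5Z)^* × (Z/137Z)^*. Each prime-power unit group is (Z/5Z)^* ≅ Z/4Z; (Z/137Z)^* ≅ Z/136Z. Hence Gal(Q(zeta_685)/Q) ≅ Z/4Z × Z/136Z.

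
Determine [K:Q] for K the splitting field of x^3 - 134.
[K:Q] = 6

x^3 - 134 has one real root r = 134^(1/3) and two complex roots r*zeta_3, r*zeta_3^2 where zeta_3 = e^(2*pi*i/3). The splitting field is Q(r, zeta_3). [Q(r):Q] = 3 and [Q(zeta_3):Q] = 2 with gcd = 1, so [Q(r, zeta_3):Q] = 3 * 2 = 6.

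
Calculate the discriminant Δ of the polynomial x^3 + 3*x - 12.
Δ = -3996

For a depressed cubic x^3 + p x + q the discriminant is Δ = -4 p^3 - 27 q^2 = -4*(3)^3 - 27*(-12)^2 = -108 - 3888 = -3996.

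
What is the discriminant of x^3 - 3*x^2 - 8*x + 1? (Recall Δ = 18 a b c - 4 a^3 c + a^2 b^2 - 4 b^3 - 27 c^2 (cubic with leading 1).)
Δ = 3137

For x^3 + a x^2 + b x + c the discriminant is Δ = 18 a b c - 4 a^3 c + a^2 b^2 - 4 b^3 - 27 c^2.
Plug a = -3, b = -8, c = 1:
  18*(-3)*(-8)*(1) - 4*(-3)^3*(1) + (-3)^2*(-8)^2 - 4*(-8)^3 - 27*(1)^2
  = 432 + (108) + 576 + (2048) + (-27)
  = 3137.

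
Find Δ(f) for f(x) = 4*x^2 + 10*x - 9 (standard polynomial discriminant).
Δ = 244

For a quadratic a x^2 + b x + c the discriminant is Δ = b^2 - 4ac = (10)^2 - 4*(4)*(-9) = 100 - (-144) = 244.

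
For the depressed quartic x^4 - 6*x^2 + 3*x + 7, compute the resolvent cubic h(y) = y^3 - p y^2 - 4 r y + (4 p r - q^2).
h(y) = y^3 + 6*y^2 - 28*y - 177

Identify coefficients: p = -6, q = 3, r = 7.
Plug into h(y) = y^3 - p y^2 - 4 r y + (4 p r - q^2):
  h(y) = y^3 - (-6) y^2 - 4*(7) y + (4*(-6)*(7) - (3)^2)
       = y^3 + (6) y^2 + (-28) y + (-177).
Simplifying: h(y) = y^3 + 6*y^2 - 28*y - 177.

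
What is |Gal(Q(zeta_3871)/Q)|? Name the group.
|Gal(Q(zeta_3871)/Q)| = phi(3871) = 3276; group ≅ (Z/3871Z)^* ≅ Z/42Z × Z/78Z

The n-th cyclotomic polynomial Φ_3871(x) is the minimal polynomial of zeta_3871 over Q and has degree phi(3871) = 3276. So Q(zeta_3871) is a degree-3276 Galois extension with Galois group (Z/3871Z)^*. By CRT, (Z/3871Z)^* ≅ (Z/49Z)^* × (Z/79Z)^*. Each prime-power unit group is (Z/49Z)^* ≅ Z/42Z; (Z/79Z)^* ≅ Z/78Z. Hence Gal(Q(zeta_3871)/Q) ≅ Z/42Z × Z/78Z.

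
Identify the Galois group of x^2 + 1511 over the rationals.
Gal(K/Q) = Z/2Z (cyclic of order 2)

x^2 + 1511 is irreducible over Q since -1511 is not a rational square. The splitting field Q(sqrt(-1511)) has degree 2 over Q, and its unique nontrivial automorphism is sqrt(-1511) ↦ -sqrt(-1511). Hence Gal(Q(sqrt(-1511))/Q) = Z/2Z.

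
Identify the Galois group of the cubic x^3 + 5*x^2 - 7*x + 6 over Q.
Gal(K/Q) = S_3 (symmetric group of order 6)

Compute the discriminant of x^3 + (5)*x^2 + (-7)*x + (6): Δ = -5155. Since Δ is not a rational square, the Galois group is not contained in A_3; it must be the full S_3 (irreducibility of the cubic rules out anything smaller).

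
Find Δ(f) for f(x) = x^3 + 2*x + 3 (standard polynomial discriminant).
Δ = -275

For x^3 + a x^2 + b x + c the discriminant is Δ = 18 a b c - 4 a^3 c + a^2 b^2 - 4 b^3 - 27 c^2.
Plug a = 0, b = 2, c = 3:
  18*(0)*(2)*(3) - 4*(0)^3*(3) + (0)^2*(2)^2 - 4*(2)^3 - 27*(3)^2
  = 0 + (0) + 0 + (-32) + (-243)
  = -275.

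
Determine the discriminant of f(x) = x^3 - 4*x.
Δ = 256

For a depressed cubic x^3 + p x + q the discriminant is Δ = -4 p^3 - 27 q^2 = -4*(-4)^3 - 27*(0)^2 = 256 - 0 = 256.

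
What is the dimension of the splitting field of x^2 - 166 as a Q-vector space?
[K:Q] = 2

The polynomial x^2 - 166 is irreducible over Q since 166 is not a perfect square. Its splitting field is Q(sqrt(166)), which has degree 2 over Q.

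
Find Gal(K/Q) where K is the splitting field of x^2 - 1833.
Gal(K/Q) = Z/2Z (cyclic of order 2)

x^2 - 1833 is irreducible over Q since 1833 is not a rational square. The splitting field Q(sqrt(1833)) has degree 2 over Q, and its unique nontrivial automorphism is sqrt(1833) ↦ -sqrt(1833). Hence Gal(Q(sqrt(1833))/Q) = Z/2Z.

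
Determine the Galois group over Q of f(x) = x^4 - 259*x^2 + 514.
Gal(K/Q) = V_4 (Klein four-group, Z/2Z × Z/2Z)

f factors as (x^2 - 2)(x^2 - 257), so the splitting field is K = Q(sqrt(2), sqrt(257)). The elements 2, 257, 514 are all non-squares in Q, so sqrt(2) and sqrt(257) generate independent quadratic extensions. Thus [K:Q] = 4 and Gal(K/Q) is generated by the two order-2 automorphisms sqrt(2) ↦ -sqrt(2) and sqrt(257) ↦ -sqrt(257), giving V_4.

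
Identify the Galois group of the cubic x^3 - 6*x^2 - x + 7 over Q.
Gal(K/Q) = S_3 (symmetric group of order 6)

Compute the discriminant of x^3 + (-6)*x^2 + (-1)*x + (7): Δ = 5521. Since Δ is not a rational square, the Galois group is not contained in A_3; it must be the full S_3 (irreducibility of the cubic rules out anything smaller).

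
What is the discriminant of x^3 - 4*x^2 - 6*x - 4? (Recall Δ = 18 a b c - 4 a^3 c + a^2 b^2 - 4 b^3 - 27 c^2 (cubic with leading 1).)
Δ = -1744

For x^3 + a x^2 + b x + c the discriminant is Δ = 18 a b c - 4 a^3 c + a^2 b^2 - 4 b^3 - 27 c^2.
Plug a = -4, b = -6, c = -4:
  18*(-4)*(-6)*(-4) - 4*(-4)^3*(-4) + (-4)^2*(-6)^2 - 4*(-6)^3 - 27*(-4)^2
  = -1728 + (-1024) + 576 + (864) + (-432)
  = -1744.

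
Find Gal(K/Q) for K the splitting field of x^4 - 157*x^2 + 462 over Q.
Gal(K/Q) = V_4 (Klein four-group, Z/2Z × Z/2Z)

f factors as (x^2 - 154)(x^2 - 3), so the splitting field is K = Q(sqrt(154), sqrt(3)). The elements 154, 3, 462 are all non-squares in Q, so sqrt(154) and sqrt(3) generate independent quadratic extensions. Thus [K:Q] = 4 and Gal(K/Q) is generated by the two order-2 automorphisms sqrt(154) ↦ -sqrt(154) and sqrt(3) ↦ -sqrt(3), giving V_4.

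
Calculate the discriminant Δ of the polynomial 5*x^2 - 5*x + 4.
Δ = -55

For a quadratic a x^2 + b x + c the discriminant is Δ = b^2 - 4ac = (-5)^2 - 4*(5)*(4) = 25 - (80) = -55.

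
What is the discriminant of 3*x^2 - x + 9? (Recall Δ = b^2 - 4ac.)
Δ = -107

For a quadratic a x^2 + b x + c the discriminant is Δ = b^2 - 4ac = (-1)^2 - 4*(3)*(9) = 1 - (108) = -107.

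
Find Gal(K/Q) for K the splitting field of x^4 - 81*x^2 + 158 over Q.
Gal(K/Q) = V_4 (Klein four-group, Z/2Z × Z/2Z)

f factors as (x^2 - 2)(x^2 - 79), so the splitting field is K = Q(sqrt(2), sqrt(79)). The elements 2, 79, 158 are all non-squares in Q, so sqrt(2) and sqrt(79) generate independent quadratic extensions. Thus [K:Q] = 4 and Gal(K/Q) is generated by the two order-2 automorphisms sqrt(2) ↦ -sqrt(2) and sqrt(79) ↦ -sqrt(79), giving V_4.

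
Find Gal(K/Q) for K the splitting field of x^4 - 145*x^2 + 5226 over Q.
Gal(K/Q) = V_4 (Klein four-group, Z/2Z × Z/2Z)

f factors as (x^2 - 67)(x^2 - 78), so the splitting field is K = Q(sqrt(67), sqrt(78)). The elements 67, 78, 5226 are all non-squares in Q, so sqrt(67) and sqrt(78) generate independent quadratic extensions. Thus [K:Q] = 4 and Gal(K/Q) is generated by the two order-2 automorphisms sqrt(67) ↦ -sqrt(67) and sqrt(78) ↦ -sqrt(78), giving V_4.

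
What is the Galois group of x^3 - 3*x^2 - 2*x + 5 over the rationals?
Gal(K/Q) = S_3 (symmetric group of order 6)

Compute the discriminant of x^3 + (-3)*x^2 + (-2)*x + (5): Δ = 473. Since Δ is not a rational square, the Galois group is not contained in A_3; it must be the full S_3 (irreducibility of the cubic rules out anything smaller).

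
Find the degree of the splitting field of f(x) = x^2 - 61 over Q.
[K:Q] = 2

The polynomial x^2 - 61 is irreducible over Q since 61 is not a perfect square. Its splitting field is Q(sqrt(61)), which has degree 2 over Q.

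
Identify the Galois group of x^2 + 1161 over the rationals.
Gal(K/Q) = Z/2Z (cyclic of order 2)

x^2 + 1161 is irreducible over Q since -1161 is not a rational square. The splitting field Q(sqrt(-1161)) has degree 2 over Q, and its unique nontrivial automorphism is sqrt(-1161) ↦ -sqrt(-1161). Hence Gal(Q(sqrt(-1161))/Q) = Z/2Z.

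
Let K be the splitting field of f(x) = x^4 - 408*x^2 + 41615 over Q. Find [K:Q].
[K:Q] = 4

f factors as (x^2 - 203)(x^2 - 205); the splitting field is K = Q(sqrt(203), sqrt(205)). Since 203, 205, and 41615 are all non-squares in Q, the three subfields Q(sqrt(203)), Q(sqrt(205)), Q(sqrt(41615)) are distinct degree-2 extensions, so [K:Q] = 4 (Klein four Galois group).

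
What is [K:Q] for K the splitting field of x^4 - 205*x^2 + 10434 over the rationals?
[K:Q] = 4

f factors as (x^2 - 94)(x^2 - 111); the splitting field is K = Q(sqrt(94), sqrt(111)). Since 94, 111, and 10434 are all non-squares in Q, the three subfields Q(sqrt(94)), Q(sqrt(111)), Q(sqrt(10434)) are distinct degree-2 extensions, so [K:Q] = 4 (Klein four Galois group).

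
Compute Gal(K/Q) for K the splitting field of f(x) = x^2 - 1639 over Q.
Gal(K/Q) = Z/2Z (cyclic of order 2)

x^2 - 1639 is irreducible over Q since 1639 is not a rational square. The splitting field Q(sqrt(1639)) has degree 2 over Q, and its unique nontrivial automorphism is sqrt(1639) ↦ -sqrt(1639). Hence Gal(Q(sqrt(1639))/Q) = Z/2Z.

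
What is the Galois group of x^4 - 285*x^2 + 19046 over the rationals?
Gal(K/Q) = V_4 (Klein four-group, Z/2Z × Z/2Z)

f factors as (x^2 - 178)(x^2 - 107), so the splitting field is K = Q(sqrt(178), sqrt(107)). The elements 178, 107, 19046 are all non-squares in Q, so sqrt(178) and sqrt(107) generate independent quadratic extensions. Thus [K:Q] = 4 and Gal(K/Q) is generated by the two order-2 automorphisms sqrt(178) ↦ -sqrt(178) and sqrt(107) ↦ -sqrt(107), giving V_4.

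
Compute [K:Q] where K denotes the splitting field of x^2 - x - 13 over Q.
[K:Q] = 2

The discriminant of x^2 + (-1)*x + (-13) is b^2 - 4c = 1 - (-52) = 53. Since 53 is not a perfect square in Q, the polynomial is irreducible over Q. Its two roots generate a degree-2 extension, so [K:Q] = 2.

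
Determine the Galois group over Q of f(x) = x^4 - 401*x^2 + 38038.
Gal(K/Q) = V_4 (Klein four-group, Z/2Z × Z/2Z)

f factors as (x^2 - 247)(x^2 - 154), so the splitting field is K = Q(sqrt(247), sqrt(154)). The elements 247, 154, 38038 are all non-squares in Q, so sqrt(247) and sqrt(154) generate independent quadratic extensions. Thus [K:Q] = 4 and Gal(K/Q) is generated by the two order-2 automorphisms sqrt(247) ↦ -sqrt(247) and sqrt(154) ↦ -sqrt(154), giving V_4.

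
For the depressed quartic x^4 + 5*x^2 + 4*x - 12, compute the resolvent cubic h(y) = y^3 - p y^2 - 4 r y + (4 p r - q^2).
h(y) = y^3 - 5*y^2 + 48*y - 256

Identify coefficients: p = 5, q = 4, r = -12.
Plug into h(y) = y^3 - p y^2 - 4 r y + (4 p r - q^2):
  h(y) = y^3 - (5) y^2 - 4*(-12) y + (4*(5)*(-12) - (4)^2)
       = y^3 + (-5) y^2 + (48) y + (-256).
Simplifying: h(y) = y^3 - 5*y^2 + 48*y - 256.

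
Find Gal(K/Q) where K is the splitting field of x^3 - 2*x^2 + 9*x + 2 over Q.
Gal(K/Q) = S_3 (symmetric group of order 6)

Compute the discriminant of x^3 + (-2)*x^2 + (9)*x + (2): Δ = -3284. Since Δ is not a rational square, the Galois group is not contained in A_3; it must be the full S_3 (irreducibility of the cubic rules out anything smaller).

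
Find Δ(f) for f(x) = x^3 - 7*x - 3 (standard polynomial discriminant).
Δ = 1129

For a depressed cubic x^3 + p x + q the discriminant is Δ = -4 p^3 - 27 q^2 = -4*(-7)^3 - 27*(-3)^2 = 1372 - 243 = 1129.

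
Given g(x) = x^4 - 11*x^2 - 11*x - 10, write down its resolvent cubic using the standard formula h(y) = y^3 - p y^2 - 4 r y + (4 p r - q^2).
h(y) = y^3 + 11*y^2 + 40*y + 319

Identify coefficients: p = -11, q = -11, r = -10.
Plug into h(y) = y^3 - p y^2 - 4 r y + (4 p r - q^2):
  h(y) = y^3 - (-11) y^2 - 4*(-10) y + (4*(-11)*(-10) - (-11)^2)
       = y^3 + (11) y^2 + (40) y + (319).
Simplifying: h(y) = y^3 + 11*y^2 + 40*y + 319.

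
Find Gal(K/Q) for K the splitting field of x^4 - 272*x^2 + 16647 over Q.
Gal(K/Q) = V_4 (Klein four-group, Z/2Z × Z/2Z)

f factors as (x^2 - 93)(x^2 - 179), so the splitting field is K = Q(sqrt(93), sqrt(179)). The elements 93, 179, 16647 are all non-squares in Q, so sqrt(93) and sqrt(179) generate independent quadratic extensions. Thus [K:Q] = 4 and Gal(K/Q) is generated by the two order-2 automorphisms sqrt(93) ↦ -sqrt(93) and sqrt(179) ↦ -sqrt(179), giving V_4.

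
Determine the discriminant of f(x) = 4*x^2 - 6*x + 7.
Δ = -76

For a quadratic a x^2 + b x + c the discriminant is Δ = b^2 - 4ac = (-6)^2 - 4*(4)*(7) = 36 - (112) = -76.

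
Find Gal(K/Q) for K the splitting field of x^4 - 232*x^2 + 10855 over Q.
Gal(K/Q) = V_4 (Klein four-group, Z/2Z × Z/2Z)

f factors as (x^2 - 167)(x^2 - 65), so the splitting field is K = Q(sqrt(167), sqrt(65)). The elements 167, 65, 10855 are all non-squares in Q, so sqrt(167) and sqrt(65) generate independent quadratic extensions. Thus [K:Q] = 4 and Gal(K/Q) is generated by the two order-2 automorphisms sqrt(167) ↦ -sqrt(167) and sqrt(65) ↦ -sqrt(65), giving V_4.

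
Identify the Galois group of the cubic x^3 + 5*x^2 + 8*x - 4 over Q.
Gal(K/Q) = S_3 (symmetric group of order 6)

Compute the discriminant of x^3 + (5)*x^2 + (8)*x + (-4): Δ = -1760. Since Δ is not a rational square, the Galois group is not contained in A_3; it must be the full S_3 (irreducibility of the cubic rules out anything smaller).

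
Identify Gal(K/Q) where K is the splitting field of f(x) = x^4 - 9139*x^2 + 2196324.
Gal(K/Q) = Z/2Z (cyclic of order 2)

f factors as (x^2 - 8892)(x^2 - 247), so the splitting field is K = Q(sqrt(8892), sqrt(247)). The squarefree part of 8892 is 247 and the squarefree part of 247 is also 247, so sqrt(8892) and sqrt(247) are both rational multiples of sqrt(247). Hence Q(sqrt(8892)) = Q(sqrt(247)) = Q(sqrt(247)), and the splitting field collapses to a single degree-2 extension with Galois group Z/2Z.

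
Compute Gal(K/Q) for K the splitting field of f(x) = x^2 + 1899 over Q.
Gal(K/Q) = Z/2Z (cyclic of order 2)

x^2 + 1899 is irreducible over Q since -1899 is not a rational square. The splitting field Q(sqrt(-1899)) has degree 2 over Q, and its unique nontrivial automorphism is sqrt(-1899) ↦ -sqrt(-1899). Hence Gal(Q(sqrt(-1899))/Q) = Z/2Z.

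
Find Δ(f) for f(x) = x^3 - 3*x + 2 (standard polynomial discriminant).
Δ = 0

For a depressed cubic x^3 + p x + q the discriminant is Δ = -4 p^3 - 27 q^2 = -4*(-3)^3 - 27*(2)^2 = 108 - 108 = 0.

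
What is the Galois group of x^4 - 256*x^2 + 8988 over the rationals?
Gal(K/Q) = V_4 (Klein four-group, Z/2Z × Z/2Z)

f factors as (x^2 - 42)(x^2 - 214), so the splitting field is K = Q(sqrt(42), sqrt(214)). The elements 42, 214, 8988 are all non-squares in Q, so sqrt(42) and sqrt(214) generate independent quadratic extensions. Thus [K:Q] = 4 and Gal(K/Q) is generated by the two order-2 automorphisms sqrt(42) ↦ -sqrt(42) and sqrt(214) ↦ -sqrt(214), giving V_4.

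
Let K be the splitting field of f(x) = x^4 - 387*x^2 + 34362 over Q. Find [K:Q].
[K:Q] = 4

f factors as (x^2 - 249)(x^2 - 138); the splitting field is K = Q(sqrt(249), sqrt(138)). Since 249, 138, and 34362 are all non-squares in Q, the three subfields Q(sqrt(249)), Q(sqrt(138)), Q(sqrt(34362)) are distinct degree-2 extensions, so [K:Q] = 4 (Klein four Galois group).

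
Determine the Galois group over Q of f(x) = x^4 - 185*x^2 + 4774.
Gal(K/Q) = V_4 (Klein four-group, Z/2Z × Z/2Z)

f factors as (x^2 - 31)(x^2 - 154), so the splitting field is K = Q(sqrt(31), sqrt(154)). The elements 31, 154, 4774 are all non-squares in Q, so sqrt(31) and sqrt(154) generate independent quadratic extensions. Thus [K:Q] = 4 and Gal(K/Q) is generated by the two order-2 automorphisms sqrt(31) ↦ -sqrt(31) and sqrt(154) ↦ -sqrt(154), giving V_4.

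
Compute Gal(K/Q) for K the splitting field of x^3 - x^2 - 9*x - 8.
Gal(K/Q) = S_3 (symmetric group of order 6)

Compute the discriminant of x^3 + (-1)*x^2 + (-9)*x + (-8): Δ = -59. Since Δ is not a rational square, the Galois group is not contained in A_3; it must be the full S_3 (irreducibility of the cubic rules out anything smaller).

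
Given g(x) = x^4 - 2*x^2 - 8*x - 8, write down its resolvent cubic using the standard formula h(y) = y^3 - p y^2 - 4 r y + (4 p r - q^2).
h(y) = y^3 + 2*y^2 + 32*y

Identify coefficients: p = -2, q = -8, r = -8.
Plug into h(y) = y^3 - p y^2 - 4 r y + (4 p r - q^2):
  h(y) = y^3 - (-2) y^2 - 4*(-8) y + (4*(-2)*(-8) - (-8)^2)
       = y^3 + (2) y^2 + (32) y + (0).
Simplifying: h(y) = y^3 + 2*y^2 + 32*y.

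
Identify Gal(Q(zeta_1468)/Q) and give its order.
|Gal(Q(zeta_1468)/Q)| = phi(1468) = 732; group ≅ (Z/1468Z)^* ≅ Z/2Z × Z/366Z

The n-th cyclotomic polynomial Φ_1468(x) is the minimal polynomial of zeta_1468 over Q and has degree phi(1468) = 732. So Q(zeta_1468) is a degree-732 Galois extension with Galois group (Z/1468Z)^*. By CRT, (Z/1468Z)^* ≅ (Z/4Z)^* × (Z/367Z)^*. Each prime-power unit group is (Z/4Z)^* ≅ Z/2Z; (Z/367Z)^* ≅ Z/366Z. Hence Gal(Q(zeta_1468)/Q) ≅ Z/2Z × Z/366Z.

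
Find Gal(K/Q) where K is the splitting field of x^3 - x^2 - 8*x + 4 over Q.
Gal(K/Q) = S_3 (symmetric group of order 6)

Compute the discriminant of x^3 + (-1)*x^2 + (-8)*x + (4): Δ = 2272. Since Δ is not a rational square, the Galois group is not contained in A_3; it must be the full S_3 (irreducibility of the cubic rules out anything smaller).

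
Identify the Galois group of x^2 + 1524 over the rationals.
Gal(K/Q) = Z/2Z (cyclic of order 2)

x^2 + 1524 is irreducible over Q since -1524 is not a rational square. The splitting field Q(sqrt(-1524)) has degree 2 over Q, and its unique nontrivial automorphism is sqrt(-1524) ↦ -sqrt(-1524). Hence Gal(Q(sqrt(-1524))/Q) = Z/2Z.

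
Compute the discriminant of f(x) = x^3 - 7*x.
Δ = 1372

For a depressed cubic x^3 + p x + q the discriminant is Δ = -4 p^3 - 27 q^2 = -4*(-7)^3 - 27*(0)^2 = 1372 - 0 = 1372.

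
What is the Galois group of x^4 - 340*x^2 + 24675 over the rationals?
Gal(K/Q) = V_4 (Klein four-group, Z/2Z × Z/2Z)

f factors as (x^2 - 235)(x^2 - 105), so the splitting field is K = Q(sqrt(235), sqrt(105)). The elements 235, 105, 24675 are all non-squares in Q, so sqrt(235) and sqrt(105) generate independent quadratic extensions. Thus [K:Q] = 4 and Gal(K/Q) is generated by the two order-2 automorphisms sqrt(235) ↦ -sqrt(235) and sqrt(105) ↦ -sqrt(105), giving V_4.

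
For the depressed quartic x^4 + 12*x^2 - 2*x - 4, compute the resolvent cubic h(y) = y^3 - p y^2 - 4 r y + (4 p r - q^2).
h(y) = y^3 - 12*y^2 + 16*y - 196

Identify coefficients: p = 12, q = -2, r = -4.
Plug into h(y) = y^3 - p y^2 - 4 r y + (4 p r - q^2):
  h(y) = y^3 - (12) y^2 - 4*(-4) y + (4*(12)*(-4) - (-2)^2)
       = y^3 + (-12) y^2 + (16) y + (-196).
Simplifying: h(y) = y^3 - 12*y^2 + 16*y - 196.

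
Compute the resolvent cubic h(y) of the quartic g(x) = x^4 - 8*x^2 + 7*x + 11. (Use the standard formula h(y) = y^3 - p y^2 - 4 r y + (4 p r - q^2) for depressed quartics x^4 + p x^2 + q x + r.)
h(y) = y^3 + 8*y^2 - 44*y - 401

Identify coefficients: p = -8, q = 7, r = 11.
Plug into h(y) = y^3 - p y^2 - 4 r y + (4 p r - q^2):
  h(y) = y^3 - (-8) y^2 - 4*(11) y + (4*(-8)*(11) - (7)^2)
       = y^3 + (8) y^2 + (-44) y + (-401).
Simplifying: h(y) = y^3 + 8*y^2 - 44*y - 401.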